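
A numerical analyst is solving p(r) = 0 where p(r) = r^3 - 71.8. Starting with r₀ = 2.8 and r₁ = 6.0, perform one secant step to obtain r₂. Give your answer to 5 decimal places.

3.62203

p(2.8) = -49.8480000, p(6.0) = 144.2000000
r₂ = 6.0000000 − 144.2000000·(6.0000000 − 2.8000000) / (144.2000000 − (-49.8480000)) = 6.0000000 − (461.4400000)/(194.0480000) = 3.6220317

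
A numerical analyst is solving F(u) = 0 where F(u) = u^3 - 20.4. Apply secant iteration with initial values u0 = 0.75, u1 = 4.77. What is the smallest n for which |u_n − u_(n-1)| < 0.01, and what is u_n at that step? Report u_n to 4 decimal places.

n = 8, u_n = 2.7324

F(0.75) = -19.978125, F(4.77) = 88.131333
u2 = 4.770000 − 88.131333·(4.020000)/(108.109458) = 1.492877;  |Δ| = 3.277123
F(1.492877) = -17.072850
u3 = 1.492877 − (-17.072850)·(-3.277123)/(-105.204183) = 2.024699;  |Δ| = 0.531821
F(2.024699) = -12.099942
u4 = 2.024699 − (-12.099942)·(0.531821)/(4.972909) = 3.318711;  |Δ| = 1.294013
F(3.318711) = 16.151769
u5 = 3.318711 − 16.151769·(1.294013)/(28.251710) = 2.578912;  |Δ| = 0.739799
F(2.578912) = -3.248205
u6 = 2.578912 − (-3.248205)·(-0.739799)/(-19.399973) = 2.702779;  |Δ| = 0.123867
F(2.702779) = -0.656157
u7 = 2.702779 − (-0.656157)·(0.123867)/(2.592048) = 2.734135;  |Δ| = 0.031356
F(2.734135) = 0.039014
u8 = 2.734135 − 0.039014·(0.031356)/(0.695171) = 2.732375;  |Δ| = 0.001760
|u8 − u7| = 0.001760 < 0.01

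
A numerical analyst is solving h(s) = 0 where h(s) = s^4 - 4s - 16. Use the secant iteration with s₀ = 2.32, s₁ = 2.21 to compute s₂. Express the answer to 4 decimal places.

h(2.32) = 3.690230, h(2.21) = -0.985567
s₂ = 2.210000 − (-0.985567)·(2.210000 − 2.320000) / (-0.985567 − 3.690230) = 2.210000 − (0.108412)/(-4.675797) = 2.233186

2.2332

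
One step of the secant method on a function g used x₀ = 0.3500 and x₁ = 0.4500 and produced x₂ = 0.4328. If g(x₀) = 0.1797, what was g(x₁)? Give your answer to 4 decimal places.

-0.0373

The secant line through (0.3500, 0.1797) and (0.4500, g(x₁)) crosses zero at x₂ = 0.4328.
So (0.3500, 0.1797), (0.4500, g(x₁)), (0.4328, 0) are collinear:
g(x₁) = 0.1797 · (0.4500 − 0.4328) / (0.3500 − 0.4328) = 0.1797 · (0.017200)/(-0.082800) = -0.037329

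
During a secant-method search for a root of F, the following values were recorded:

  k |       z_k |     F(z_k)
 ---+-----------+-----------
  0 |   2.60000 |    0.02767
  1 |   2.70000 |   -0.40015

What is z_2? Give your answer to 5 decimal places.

2.60647

z_2 = 2.70000 − (-0.40015)·(2.70000 − 2.60000) / (-0.40015 − 0.02767)
   = 2.70000 − (-0.0400150)/(-0.4278200) = 2.6064677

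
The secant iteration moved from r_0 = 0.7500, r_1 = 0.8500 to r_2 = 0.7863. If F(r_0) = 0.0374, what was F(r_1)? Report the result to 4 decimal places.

The secant line through (0.7500, 0.0374) and (0.8500, F(r_1)) crosses zero at r_2 = 0.7863.
So (0.7500, 0.0374), (0.8500, F(r_1)), (0.7863, 0) are collinear:
F(r_1) = 0.0374 · (0.8500 − 0.7863) / (0.7500 − 0.7863) = 0.0374 · (0.063700)/(-0.036300) = -0.065630

-0.0656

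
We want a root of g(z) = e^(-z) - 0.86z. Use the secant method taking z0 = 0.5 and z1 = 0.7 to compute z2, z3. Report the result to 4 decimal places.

0.6252, 0.6234

g(0.5) = 0.176531, g(0.7) = -0.105415
z2 = 0.700000 − (-0.105415)·(0.700000 − 0.500000) / (-0.105415 − 0.176531) = 0.700000 − (-0.021083)/(-0.281945) = 0.625223
g(0.625223) = -0.002550
z3 = 0.625223 − (-0.002550)·(0.625223 − 0.700000) / (-0.002550 − (-0.105415)) = 0.625223 − (0.000191)/(0.102865) = 0.623370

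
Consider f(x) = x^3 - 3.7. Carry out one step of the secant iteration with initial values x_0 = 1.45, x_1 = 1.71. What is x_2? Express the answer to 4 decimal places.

1.5368

f(1.45) = -0.651375, f(1.71) = 1.300211
x_2 = 1.710000 − 1.300211·(1.710000 − 1.450000) / (1.300211 − (-0.651375)) = 1.710000 − (0.338055)/(1.951586) = 1.536779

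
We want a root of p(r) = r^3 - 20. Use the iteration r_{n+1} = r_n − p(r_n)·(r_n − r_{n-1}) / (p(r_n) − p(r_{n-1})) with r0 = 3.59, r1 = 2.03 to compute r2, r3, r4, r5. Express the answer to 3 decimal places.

p(3.59) = 26.26828, p(2.03) = -11.63457
r2 = 2.03000 − (-11.63457)·(2.03000 − 3.59000) / (-11.63457 − 26.26828) = 2.03000 − (18.14993)/(-37.90285) = 2.50885
p(2.50885) = -4.20840
r3 = 2.50885 − (-4.20840)·(2.50885 − 2.03000) / (-4.20840 − (-11.63457)) = 2.50885 − (-2.01521)/(7.42617) = 2.78022
p(2.78022) = 1.49004
r4 = 2.78022 − 1.49004·(2.78022 − 2.50885) / (1.49004 − (-4.20840)) = 2.78022 − (0.40435)/(5.69844) = 2.70926
p(2.70926) = -0.11374
r5 = 2.70926 − (-0.11374)·(2.70926 − 2.78022) / (-0.11374 − 1.49004) = 2.70926 − (0.00807)/(-1.60378) = 2.71429

2.509, 2.780, 2.709, 2.714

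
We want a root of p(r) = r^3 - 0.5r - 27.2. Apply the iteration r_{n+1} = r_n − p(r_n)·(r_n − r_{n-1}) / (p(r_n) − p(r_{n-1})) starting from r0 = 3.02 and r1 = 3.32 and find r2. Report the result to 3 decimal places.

3.059

p(3.02) = -1.16639, p(3.32) = 7.73437
r2 = 3.32000 − 7.73437·(3.32000 − 3.02000) / (7.73437 − (-1.16639)) = 3.32000 − (2.32031)/(8.90076) = 3.05931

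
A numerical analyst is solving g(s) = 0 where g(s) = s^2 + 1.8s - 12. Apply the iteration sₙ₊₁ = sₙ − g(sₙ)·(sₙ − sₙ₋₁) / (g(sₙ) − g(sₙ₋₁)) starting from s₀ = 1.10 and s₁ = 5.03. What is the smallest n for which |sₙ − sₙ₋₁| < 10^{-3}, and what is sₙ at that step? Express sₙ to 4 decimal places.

n = 6, sₙ = 2.6791

g(1.10) = -8.810000, g(5.03) = 22.354900
s₂ = 5.030000 − 22.354900·(3.930000)/(31.164900) = 2.210971;  |Δ| = 2.819029
g(2.210971) = -3.131859
s₃ = 2.210971 − (-3.131859)·(-2.819029)/(-25.486759) = 2.557378;  |Δ| = 0.346407
g(2.557378) = -0.856534
s₄ = 2.557378 − (-0.856534)·(0.346407)/(2.275325) = 2.687782;  |Δ| = 0.130403
g(2.687782) = 0.062178
s₅ = 2.687782 − 0.062178·(0.130403)/(0.918712) = 2.678956;  |Δ| = 0.008826
g(2.678956) = -0.001073
s₆ = 2.678956 − (-0.001073)·(-0.008826)/(-0.063251) = 2.679106;  |Δ| = 0.000150
|s₆ − s₅| = 0.000150 < 10^{-3}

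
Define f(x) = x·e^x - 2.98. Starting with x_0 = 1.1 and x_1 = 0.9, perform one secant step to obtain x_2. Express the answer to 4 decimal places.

1.0405

f(1.1) = 0.324583, f(0.9) = -0.766357
x_2 = 0.900000 − (-0.766357)·(0.900000 − 1.100000) / (-0.766357 − 0.324583) = 0.900000 − (0.153271)/(-1.090940) = 1.040495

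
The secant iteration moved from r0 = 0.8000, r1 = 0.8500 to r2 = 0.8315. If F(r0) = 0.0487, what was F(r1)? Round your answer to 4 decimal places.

The secant line through (0.8000, 0.0487) and (0.8500, F(r1)) crosses zero at r2 = 0.8315.
So (0.8000, 0.0487), (0.8500, F(r1)), (0.8315, 0) are collinear:
F(r1) = 0.0487 · (0.8500 − 0.8315) / (0.8000 − 0.8315) = 0.0487 · (0.018500)/(-0.031500) = -0.028602

-0.0286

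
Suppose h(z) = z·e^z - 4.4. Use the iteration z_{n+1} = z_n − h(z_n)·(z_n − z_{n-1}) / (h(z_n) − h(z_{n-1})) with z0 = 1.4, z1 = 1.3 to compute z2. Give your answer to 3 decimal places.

h(1.4) = 1.27728, h(1.3) = 0.37009
z2 = 1.30000 − 0.37009·(1.30000 − 1.40000) / (0.37009 − 1.27728) = 1.30000 − (-0.03701)/(-0.90719) = 1.25921

1.259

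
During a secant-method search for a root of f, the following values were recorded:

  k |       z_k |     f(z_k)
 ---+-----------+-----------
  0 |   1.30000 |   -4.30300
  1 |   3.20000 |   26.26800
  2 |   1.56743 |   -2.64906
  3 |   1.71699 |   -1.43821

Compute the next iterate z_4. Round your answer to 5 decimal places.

1.89463

z_4 = 1.71699 − (-1.43821)·(1.71699 − 1.56743) / (-1.43821 − (-2.64906))
   = 1.71699 − (-0.2150987)/(1.2108500) = 1.8946327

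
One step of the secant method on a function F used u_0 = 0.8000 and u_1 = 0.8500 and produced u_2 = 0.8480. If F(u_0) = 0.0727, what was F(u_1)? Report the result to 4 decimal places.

The secant line through (0.8000, 0.0727) and (0.8500, F(u_1)) crosses zero at u_2 = 0.8480.
So (0.8000, 0.0727), (0.8500, F(u_1)), (0.8480, 0) are collinear:
F(u_1) = 0.0727 · (0.8500 − 0.8480) / (0.8000 − 0.8480) = 0.0727 · (0.002000)/(-0.048000) = -0.003029

-0.0030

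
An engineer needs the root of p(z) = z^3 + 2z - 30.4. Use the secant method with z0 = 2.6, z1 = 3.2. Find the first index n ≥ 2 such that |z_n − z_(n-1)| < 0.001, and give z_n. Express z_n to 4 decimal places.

n = 5, z_n = 2.9077

p(2.6) = -7.624000, p(3.2) = 8.768000
z2 = 3.200000 − 8.768000·(0.600000)/(16.392000) = 2.879063;  |Δ| = 0.320937
p(2.879063) = -0.777311
z3 = 2.879063 − (-0.777311)·(-0.320937)/(-9.545311) = 2.905198;  |Δ| = 0.026135
p(2.905198) = -0.069221
z4 = 2.905198 − (-0.069221)·(0.026135)/(0.708090) = 2.907753;  |Δ| = 0.002555
p(2.907753) = 0.000637
z5 = 2.907753 − 0.000637·(0.002555)/(0.069858) = 2.907730;  |Δ| = 0.000023
|z5 − z4| = 0.000023 < 0.001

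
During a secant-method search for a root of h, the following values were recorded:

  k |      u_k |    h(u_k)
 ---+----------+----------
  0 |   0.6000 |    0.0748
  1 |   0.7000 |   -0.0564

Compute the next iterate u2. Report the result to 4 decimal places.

0.6570

u2 = 0.7000 − (-0.0564)·(0.7000 − 0.6000) / (-0.0564 − 0.0748)
   = 0.7000 − (-0.005640)/(-0.131200) = 0.657012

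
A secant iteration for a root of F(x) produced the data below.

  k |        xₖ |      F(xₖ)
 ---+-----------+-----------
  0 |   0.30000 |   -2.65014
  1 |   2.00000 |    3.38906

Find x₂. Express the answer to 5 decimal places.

1.04600

x₂ = 2.00000 − 3.38906·(2.00000 − 0.30000) / (3.38906 − (-2.65014))
   = 2.00000 − (5.7614020)/(6.0392000) = 1.0459991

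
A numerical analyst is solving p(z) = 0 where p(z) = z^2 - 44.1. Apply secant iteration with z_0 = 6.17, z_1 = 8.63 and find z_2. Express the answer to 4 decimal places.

6.5775

p(6.17) = -6.031100, p(8.63) = 30.376900
z_2 = 8.630000 − 30.376900·(8.630000 − 6.170000) / (30.376900 − (-6.031100)) = 8.630000 − (74.727174)/(36.408000) = 6.577507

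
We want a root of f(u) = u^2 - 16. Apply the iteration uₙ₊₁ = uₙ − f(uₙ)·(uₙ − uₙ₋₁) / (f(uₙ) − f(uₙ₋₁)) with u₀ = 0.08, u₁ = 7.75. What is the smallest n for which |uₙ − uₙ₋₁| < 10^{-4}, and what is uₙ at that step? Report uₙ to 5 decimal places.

f(0.08) = -15.9936000, f(7.75) = 44.0625000
u₂ = 7.7500000 − 44.0625000·(7.6700000)/(60.0561000) = 2.1226054;  |Δ| = 5.6273946
f(2.1226054) = -11.4945465
u₃ = 2.1226054 − (-11.4945465)·(-5.6273946)/(-55.5570465) = 3.2868924;  |Δ| = 1.1642870
f(3.2868924) = -5.1963383
u₄ = 3.2868924 − (-5.1963383)·(1.1642870)/(6.2982081) = 4.2474877;  |Δ| = 0.9605953
f(4.2474877) = 2.0411521
u₅ = 4.2474877 − 2.0411521·(0.9605953)/(7.2374904) = 3.9765760;  |Δ| = 0.2709117
f(3.9765760) = -0.1868434
u₆ = 3.9765760 − (-0.1868434)·(-0.2709117)/(-2.2279955) = 3.9992951;  |Δ| = 0.0227191
f(3.9992951) = -0.0056387
u₇ = 3.9992951 − (-0.0056387)·(0.0227191)/(0.1812047) = 4.0000021;  |Δ| = 0.0007070
f(4.0000021) = 0.0000166
u₈ = 4.0000021 − 0.0000166·(0.0007070)/(0.0056553) = 4.0000000;  |Δ| = 0.0000021
|u₈ − u₇| = 0.0000021 < 10^{-4}

n = 8, uₙ = 4.00000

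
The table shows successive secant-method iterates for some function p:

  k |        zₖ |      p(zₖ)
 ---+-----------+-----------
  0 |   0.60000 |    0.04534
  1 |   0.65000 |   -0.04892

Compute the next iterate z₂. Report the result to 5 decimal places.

0.62405

z₂ = 0.65000 − (-0.04892)·(0.65000 − 0.60000) / (-0.04892 − 0.04534)
   = 0.65000 − (-0.0024460)/(-0.0942600) = 0.6240505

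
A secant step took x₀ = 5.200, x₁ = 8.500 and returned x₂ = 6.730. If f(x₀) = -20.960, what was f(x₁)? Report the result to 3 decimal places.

The secant line through (5.200, -20.960) and (8.500, f(x₁)) crosses zero at x₂ = 6.730.
So (5.200, -20.960), (8.500, f(x₁)), (6.730, 0) are collinear:
f(x₁) = -20.960 · (8.500 − 6.730) / (5.200 − 6.730) = -20.960 · (1.77000)/(-1.53000) = 24.24784

24.248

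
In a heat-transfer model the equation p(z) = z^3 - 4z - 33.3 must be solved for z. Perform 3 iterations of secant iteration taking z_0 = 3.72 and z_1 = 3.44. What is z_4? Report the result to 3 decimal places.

p(3.72) = 3.29885, p(3.44) = -6.35242
z_2 = 3.44000 − (-6.35242)·(3.44000 − 3.72000) / (-6.35242 − 3.29885) = 3.44000 − (1.77868)/(-9.65126) = 3.62429
p(3.62429) = -0.19021
z_3 = 3.62429 − (-0.19021)·(3.62429 − 3.44000) / (-0.19021 − (-6.35242)) = 3.62429 − (-0.03506)/(6.16220) = 3.62998
p(3.62998) = 0.01156
z_4 = 3.62998 − 0.01156·(3.62998 − 3.62429) / (0.01156 − (-0.19021)) = 3.62998 − (0.00007)/(0.20177) = 3.62966

3.630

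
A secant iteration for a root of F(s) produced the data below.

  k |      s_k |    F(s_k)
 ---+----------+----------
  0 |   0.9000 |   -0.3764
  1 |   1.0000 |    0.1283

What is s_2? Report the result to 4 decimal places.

s_2 = 1.0000 − 0.1283·(1.0000 − 0.9000) / (0.1283 − (-0.3764))
   = 1.0000 − (0.012830)/(0.504700) = 0.974579

0.9746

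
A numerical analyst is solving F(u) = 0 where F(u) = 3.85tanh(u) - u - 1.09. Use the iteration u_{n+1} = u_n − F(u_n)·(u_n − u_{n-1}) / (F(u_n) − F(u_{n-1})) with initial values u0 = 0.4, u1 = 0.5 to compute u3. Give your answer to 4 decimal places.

0.4119

F(0.4) = -0.027196, F(0.5) = 0.189151
u2 = 0.500000 − 0.189151·(0.500000 − 0.400000) / (0.189151 − (-0.027196)) = 0.500000 − (0.018915)/(0.216348) = 0.412571
F(0.412571) = 0.001444
u3 = 0.412571 − 0.001444·(0.412571 − 0.500000) / (0.001444 − 0.189151) = 0.412571 − (-0.000126)/(-0.187707) = 0.411898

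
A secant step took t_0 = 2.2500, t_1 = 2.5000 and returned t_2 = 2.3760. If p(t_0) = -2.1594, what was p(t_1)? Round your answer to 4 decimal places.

The secant line through (2.2500, -2.1594) and (2.5000, p(t_1)) crosses zero at t_2 = 2.3760.
So (2.2500, -2.1594), (2.5000, p(t_1)), (2.3760, 0) are collinear:
p(t_1) = -2.1594 · (2.5000 − 2.3760) / (2.2500 − 2.3760) = -2.1594 · (0.124000)/(-0.126000) = 2.125124

2.1251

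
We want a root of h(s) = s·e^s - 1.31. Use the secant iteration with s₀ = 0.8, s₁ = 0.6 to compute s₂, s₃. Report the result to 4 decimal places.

h(0.8) = 0.470433, h(0.6) = -0.216729
s₂ = 0.600000 − (-0.216729)·(0.600000 − 0.800000) / (-0.216729 − 0.470433) = 0.600000 − (0.043346)/(-0.687161) = 0.663079
h(0.663079) = -0.023122
s₃ = 0.663079 − (-0.023122)·(0.663079 − 0.600000) / (-0.023122 − (-0.216729)) = 0.663079 − (-0.001459)/(0.193606) = 0.670613

0.6631, 0.6706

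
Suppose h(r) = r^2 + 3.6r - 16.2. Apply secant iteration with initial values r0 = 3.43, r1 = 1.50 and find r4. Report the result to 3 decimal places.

2.609

h(3.43) = 7.91290, h(1.50) = -8.55000
r2 = 1.50000 − (-8.55000)·(1.50000 − 3.43000) / (-8.55000 − 7.91290) = 1.50000 − (16.50150)/(-16.46290) = 2.50234
h(2.50234) = -0.92983
r3 = 2.50234 − (-0.92983)·(2.50234 − 1.50000) / (-0.92983 − (-8.55000)) = 2.50234 − (-0.93201)/(7.62017) = 2.62465
h(2.62465) = 0.13755
r4 = 2.62465 − 0.13755·(2.62465 − 2.50234) / (0.13755 − (-0.92983)) = 2.62465 − (0.01682)/(1.06738) = 2.60889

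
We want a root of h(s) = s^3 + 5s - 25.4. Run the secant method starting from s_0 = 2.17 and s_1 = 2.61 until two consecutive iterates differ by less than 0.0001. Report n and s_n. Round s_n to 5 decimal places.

h(2.17) = -4.3316870, h(2.61) = 5.4295810
s_2 = 2.6100000 − 5.4295810·(0.4400000)/(9.7612680) = 2.3652556;  |Δ| = 0.2447444
h(2.3652556) = -0.3414554
s_3 = 2.3652556 − (-0.3414554)·(-0.2447444)/(-5.7710364) = 2.3797364;  |Δ| = 0.0144808
h(2.3797364) = -0.0245245
s_4 = 2.3797364 − (-0.0245245)·(0.0144808)/(0.3169309) = 2.3808570;  |Δ| = 0.0011205
h(2.3808570) = 0.0001246
s_5 = 2.3808570 − 0.0001246·(0.0011205)/(0.0246491) = 2.3808513;  |Δ| = 0.0000057
|s_5 − s_4| = 0.0000057 < 0.0001

n = 5, s_n = 2.38085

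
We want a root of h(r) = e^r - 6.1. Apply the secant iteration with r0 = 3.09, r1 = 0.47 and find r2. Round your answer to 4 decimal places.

1.0486

h(3.09) = 15.877078, h(0.47) = -4.500006
r2 = 0.470000 − (-4.500006)·(0.470000 − 3.090000) / (-4.500006 − 15.877078) = 0.470000 − (11.790015)/(-20.377084) = 1.048592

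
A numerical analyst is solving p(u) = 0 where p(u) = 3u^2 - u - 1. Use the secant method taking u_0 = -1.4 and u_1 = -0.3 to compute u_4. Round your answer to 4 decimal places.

-0.4338

p(-1.4) = 6.280000, p(-0.3) = -0.430000
u_2 = -0.300000 − (-0.430000)·(-0.300000 − (-1.400000)) / (-0.430000 − 6.280000) = -0.300000 − (-0.473000)/(-6.710000) = -0.370492
p(-0.370492) = -0.217716
u_3 = -0.370492 − (-0.217716)·(-0.370492 − (-0.300000)) / (-0.217716 − (-0.430000)) = -0.370492 − (0.015347)/(0.212284) = -0.442787
p(-0.442787) = 0.030969
u_4 = -0.442787 − 0.030969·(-0.442787 − (-0.370492)) / (0.030969 − (-0.217716)) = -0.442787 − (-0.002239)/(0.248684) = -0.433784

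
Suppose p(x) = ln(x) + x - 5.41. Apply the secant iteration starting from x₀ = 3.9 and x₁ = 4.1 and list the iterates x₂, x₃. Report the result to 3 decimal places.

p(3.9) = -0.14902, p(4.1) = 0.10099
x₂ = 4.10000 − 0.10099·(4.10000 − 3.90000) / (0.10099 − (-0.14902)) = 4.10000 − (0.02020)/(0.25001) = 4.01921
p(4.01921) = 0.00030
x₃ = 4.01921 − 0.00030·(4.01921 − 4.10000) / (0.00030 − 0.10099) = 4.01921 − (-0.00002)/(-0.10069) = 4.01897

4.019, 4.019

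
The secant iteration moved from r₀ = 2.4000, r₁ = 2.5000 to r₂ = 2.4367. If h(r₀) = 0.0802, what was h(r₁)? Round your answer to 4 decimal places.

-0.1383

The secant line through (2.4000, 0.0802) and (2.5000, h(r₁)) crosses zero at r₂ = 2.4367.
So (2.4000, 0.0802), (2.5000, h(r₁)), (2.4367, 0) are collinear:
h(r₁) = 0.0802 · (2.5000 − 2.4367) / (2.4000 − 2.4367) = 0.0802 · (0.063300)/(-0.036700) = -0.138329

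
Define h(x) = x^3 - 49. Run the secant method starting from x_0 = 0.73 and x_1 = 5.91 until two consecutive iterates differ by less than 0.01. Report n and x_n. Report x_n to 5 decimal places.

h(0.73) = -48.6109830, h(5.91) = 157.4250710
x_2 = 5.9100000 − 157.4250710·(5.1800000)/(206.0360540) = 1.9521399;  |Δ| = 3.9578601
h(1.9521399) = -41.5606868
x_3 = 1.9521399 − (-41.5606868)·(-3.9578601)/(-198.9857578) = 2.7787890;  |Δ| = 0.8266490
h(2.7787890) = -27.5431138
x_4 = 2.7787890 − (-27.5431138)·(0.8266490)/(14.0175730) = 4.4030707;  |Δ| = 1.6242818
h(4.4030707) = 36.3624723
x_5 = 4.4030707 − 36.3624723·(1.6242818)/(63.9055861) = 3.4788495;  |Δ| = 0.9242212
h(3.4788495) = -6.8975940
x_6 = 3.4788495 − (-6.8975940)·(-0.9242212)/(-43.2600662) = 3.6262118;  |Δ| = 0.1473623
h(3.6262118) = -1.3174477
x_7 = 3.6262118 − (-1.3174477)·(0.1473623)/(5.5801462) = 3.6610034;  |Δ| = 0.0347916
h(3.6610034) = 0.0682291
x_8 = 3.6610034 − 0.0682291·(0.0347916)/(1.3856768) = 3.6592903;  |Δ| = 0.0017131
|x_8 − x_7| = 0.0017131 < 0.01

n = 8, x_n = 3.65929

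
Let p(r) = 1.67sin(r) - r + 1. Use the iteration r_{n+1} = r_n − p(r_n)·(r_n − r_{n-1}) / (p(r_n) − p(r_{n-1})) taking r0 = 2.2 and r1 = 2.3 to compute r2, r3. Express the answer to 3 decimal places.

p(2.2) = 0.15019, p(2.3) = -0.05467
r2 = 2.30000 − (-0.05467)·(2.30000 − 2.20000) / (-0.05467 − 0.15019) = 2.30000 − (-0.00547)/(-0.20486) = 2.27331
p(2.27331) = 0.00126
r3 = 2.27331 − 0.00126·(2.27331 − 2.30000) / (0.00126 − (-0.05467)) = 2.27331 − (-0.00003)/(0.05594) = 2.27392

2.273, 2.274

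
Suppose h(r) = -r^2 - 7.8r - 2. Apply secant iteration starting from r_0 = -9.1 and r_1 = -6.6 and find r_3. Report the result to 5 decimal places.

-7.56270

h(-9.1) = -13.8300000, h(-6.6) = 5.9200000
r_2 = -6.6000000 − 5.9200000·(-6.6000000 − (-9.1000000)) / (5.9200000 − (-13.8300000)) = -6.6000000 − (14.8000000)/(19.7500000) = -7.3493671
h(-7.3493671) = 1.3118667
r_3 = -7.3493671 − 1.3118667·(-7.3493671 − (-6.6000000)) / (1.3118667 − 5.9200000) = -7.3493671 − (-0.9830697)/(-4.6081333) = -7.5627007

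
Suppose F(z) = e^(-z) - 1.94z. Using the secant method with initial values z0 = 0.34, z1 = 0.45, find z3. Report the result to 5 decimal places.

F(0.34) = 0.0521703, F(0.45) = -0.2353718
z2 = 0.4500000 − (-0.2353718)·(0.4500000 − 0.3400000) / (-0.2353718 − 0.0521703) = 0.4500000 − (-0.0258909)/(-0.2875422) = 0.3599579
F(0.3599579) = -0.0006126
z3 = 0.3599579 − (-0.0006126)·(0.3599579 − 0.4500000) / (-0.0006126 − (-0.2353718)) = 0.3599579 − (0.0000552)/(0.2347592) = 0.3597229

0.35972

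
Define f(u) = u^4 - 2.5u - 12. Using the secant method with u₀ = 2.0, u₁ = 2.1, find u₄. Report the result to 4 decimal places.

f(2.0) = -1.000000, f(2.1) = 2.198100
u₂ = 2.100000 − 2.198100·(2.100000 − 2.000000) / (2.198100 − (-1.000000)) = 2.100000 − (0.219810)/(3.198100) = 2.031269
f(2.031269) = -0.053866
u₃ = 2.031269 − (-0.053866)·(2.031269 − 2.100000) / (-0.053866 − 2.198100) = 2.031269 − (0.003702)/(-2.251966) = 2.032913
f(2.032913) = -0.002794
u₄ = 2.032913 − (-0.002794)·(2.032913 − 2.031269) / (-0.002794 − (-0.053866)) = 2.032913 − (-0.000005)/(0.051072) = 2.033003

2.0330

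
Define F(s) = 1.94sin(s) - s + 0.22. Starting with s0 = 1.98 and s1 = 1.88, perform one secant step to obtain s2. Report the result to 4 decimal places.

1.9918

F(1.98) = 0.019830, F(1.88) = 0.187998
s2 = 1.880000 − 0.187998·(1.880000 − 1.980000) / (0.187998 − 0.019830) = 1.880000 − (-0.018800)/(0.168168) = 1.991792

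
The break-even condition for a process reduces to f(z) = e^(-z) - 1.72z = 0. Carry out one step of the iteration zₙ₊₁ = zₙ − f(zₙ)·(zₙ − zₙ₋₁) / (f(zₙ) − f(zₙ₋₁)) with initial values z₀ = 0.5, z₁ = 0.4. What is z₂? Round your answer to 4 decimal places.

f(0.5) = -0.253469, f(0.4) = -0.017680
z₂ = 0.400000 − (-0.017680)·(0.400000 − 0.500000) / (-0.017680 − (-0.253469)) = 0.400000 − (0.001768)/(0.235789) = 0.392502

0.3925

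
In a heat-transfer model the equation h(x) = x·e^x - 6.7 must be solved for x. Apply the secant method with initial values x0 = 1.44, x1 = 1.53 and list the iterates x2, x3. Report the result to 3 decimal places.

1.497, 1.498

h(1.44) = -0.62220, h(1.53) = 0.36581
x2 = 1.53000 − 0.36581·(1.53000 − 1.44000) / (0.36581 − (-0.62220)) = 1.53000 − (0.03292)/(0.98801) = 1.49668
h(1.49668) = -0.01461
x3 = 1.49668 − (-0.01461)·(1.49668 − 1.53000) / (-0.01461 − 0.36581) = 1.49668 − (0.00049)/(-0.38042) = 1.49796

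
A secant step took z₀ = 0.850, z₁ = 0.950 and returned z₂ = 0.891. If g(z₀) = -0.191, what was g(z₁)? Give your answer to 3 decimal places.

0.275

The secant line through (0.850, -0.191) and (0.950, g(z₁)) crosses zero at z₂ = 0.891.
So (0.850, -0.191), (0.950, g(z₁)), (0.891, 0) are collinear:
g(z₁) = -0.191 · (0.950 − 0.891) / (0.850 − 0.891) = -0.191 · (0.05900)/(-0.04100) = 0.27485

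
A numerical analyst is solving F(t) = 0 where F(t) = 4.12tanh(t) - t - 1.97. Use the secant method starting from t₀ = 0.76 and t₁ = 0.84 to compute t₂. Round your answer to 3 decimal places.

0.828

F(0.76) = -0.08876, F(0.84) = 0.01553
t₂ = 0.84000 − 0.01553·(0.84000 − 0.76000) / (0.01553 − (-0.08876)) = 0.84000 − (0.00124)/(0.10430) = 0.82809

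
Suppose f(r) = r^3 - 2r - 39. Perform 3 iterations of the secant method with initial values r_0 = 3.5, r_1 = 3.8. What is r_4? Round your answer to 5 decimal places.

3.58759

f(3.5) = -3.1250000, f(3.8) = 8.2720000
r_2 = 3.8000000 − 8.2720000·(3.8000000 − 3.5000000) / (8.2720000 − (-3.1250000)) = 3.8000000 − (2.4816000)/(11.3970000) = 3.5822585
f(3.5822585) = -0.1949131
r_3 = 3.5822585 − (-0.1949131)·(3.5822585 − 3.8000000) / (-0.1949131 − 8.2720000) = 3.5822585 − (0.0424407)/(-8.4669131) = 3.5872710
f(3.5872710) = -0.0116969
r_4 = 3.5872710 − (-0.0116969)·(3.5872710 − 3.5822585) / (-0.0116969 − (-0.1949131)) = 3.5872710 − (-0.0000586)/(0.1832162) = 3.5875910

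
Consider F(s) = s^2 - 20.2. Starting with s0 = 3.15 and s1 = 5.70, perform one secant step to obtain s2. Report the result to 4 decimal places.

F(3.15) = -10.277500, F(5.70) = 12.290000
s2 = 5.700000 − 12.290000·(5.700000 − 3.150000) / (12.290000 − (-10.277500)) = 5.700000 − (31.339500)/(22.567500) = 4.311299

4.3113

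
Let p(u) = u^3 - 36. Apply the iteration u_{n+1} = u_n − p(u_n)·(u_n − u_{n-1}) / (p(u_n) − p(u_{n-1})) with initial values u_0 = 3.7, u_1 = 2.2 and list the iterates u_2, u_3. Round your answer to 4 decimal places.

p(3.7) = 14.653000, p(2.2) = -25.352000
u_2 = 2.200000 − (-25.352000)·(2.200000 − 3.700000) / (-25.352000 − 14.653000) = 2.200000 − (38.028000)/(-40.005000) = 3.150581
p(3.150581) = -4.726822
u_3 = 3.150581 − (-4.726822)·(3.150581 − 2.200000) / (-4.726822 − (-25.352000)) = 3.150581 − (-4.493228)/(20.625178) = 3.368433

3.1506, 3.3684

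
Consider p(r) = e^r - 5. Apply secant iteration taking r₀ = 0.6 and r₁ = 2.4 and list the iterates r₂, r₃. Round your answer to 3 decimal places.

p(0.6) = -3.17788, p(2.4) = 6.02318
r₂ = 2.40000 − 6.02318·(2.40000 − 0.60000) / (6.02318 − (-3.17788)) = 2.40000 − (10.84172)/(9.20106) = 1.22169
p(1.22169) = -1.60709
r₃ = 1.22169 − (-1.60709)·(1.22169 − 2.40000) / (-1.60709 − 6.02318) = 1.22169 − (1.89365)/(-7.63027) = 1.46986

1.222, 1.470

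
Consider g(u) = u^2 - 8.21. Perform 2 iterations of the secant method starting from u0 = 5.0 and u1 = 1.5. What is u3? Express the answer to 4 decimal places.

g(5.0) = 16.790000, g(1.5) = -5.960000
u2 = 1.500000 − (-5.960000)·(1.500000 − 5.000000) / (-5.960000 − 16.790000) = 1.500000 − (20.860000)/(-22.750000) = 2.416923
g(2.416923) = -2.368483
u3 = 2.416923 − (-2.368483)·(2.416923 − 1.500000) / (-2.368483 − (-5.960000)) = 2.416923 − (-2.171717)/(3.591517) = 3.021603

3.0216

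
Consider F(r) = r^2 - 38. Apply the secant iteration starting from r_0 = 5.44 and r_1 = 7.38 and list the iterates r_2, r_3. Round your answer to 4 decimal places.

6.0957, 6.1582

F(5.44) = -8.406400, F(7.38) = 16.464400
r_2 = 7.380000 − 16.464400·(7.380000 − 5.440000) / (16.464400 − (-8.406400)) = 7.380000 − (31.940936)/(24.870800) = 6.095725
F(6.095725) = -0.842131
r_3 = 6.095725 − (-0.842131)·(6.095725 − 7.380000) / (-0.842131 − 16.464400) = 6.095725 − (1.081528)/(-17.306531) = 6.158218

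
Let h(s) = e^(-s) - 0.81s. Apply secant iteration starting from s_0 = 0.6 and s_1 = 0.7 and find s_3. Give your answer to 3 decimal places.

0.647

h(0.6) = 0.06281, h(0.7) = -0.07041
s_2 = 0.70000 − (-0.07041)·(0.70000 − 0.60000) / (-0.07041 − 0.06281) = 0.70000 − (-0.00704)/(-0.13323) = 0.64715
h(0.64715) = -0.00065
s_3 = 0.64715 − (-0.00065)·(0.64715 − 0.70000) / (-0.00065 − (-0.07041)) = 0.64715 − (0.00003)/(0.06976) = 0.64665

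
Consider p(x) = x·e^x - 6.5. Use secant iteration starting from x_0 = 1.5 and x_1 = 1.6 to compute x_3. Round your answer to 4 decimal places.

1.4800

p(1.5) = 0.222534, p(1.6) = 1.424852
x_2 = 1.600000 − 1.424852·(1.600000 − 1.500000) / (1.424852 − 0.222534) = 1.600000 − (0.142485)/(1.202318) = 1.481491
p(1.481491) = 0.017823
x_3 = 1.481491 − 0.017823·(1.481491 − 1.600000) / (0.017823 − 1.424852) = 1.481491 − (-0.002112)/(-1.407028) = 1.479990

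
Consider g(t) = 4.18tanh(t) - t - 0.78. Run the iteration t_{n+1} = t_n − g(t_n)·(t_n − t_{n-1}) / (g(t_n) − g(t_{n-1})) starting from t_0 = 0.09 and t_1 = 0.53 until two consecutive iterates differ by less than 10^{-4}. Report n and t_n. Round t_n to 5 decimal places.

n = 5, t_n = 0.25213

g(0.09) = -0.4948125, g(0.53) = 0.7188930
t_2 = 0.5300000 − 0.7188930·(0.4400000)/(1.2137054) = 0.2693825;  |Δ| = 0.2606175
g(0.2693825) = 0.0501671
t_3 = 0.2693825 − 0.0501671·(-0.2606175)/(-0.6687259) = 0.2498312;  |Δ| = 0.0195512
g(0.2498312) = -0.0067344
t_4 = 0.2498312 − (-0.0067344)·(-0.0195512)/(-0.0569015) = 0.2521452;  |Δ| = 0.0023139
g(0.2521452) = 0.0000393
t_5 = 0.2521452 − 0.0000393·(0.0023139)/(0.0067737) = 0.2521317;  |Δ| = 0.0000134
|t_5 − t_4| = 0.0000134 < 10^{-4}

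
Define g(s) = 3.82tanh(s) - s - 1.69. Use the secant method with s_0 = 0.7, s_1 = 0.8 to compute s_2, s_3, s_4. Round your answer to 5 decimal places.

g(0.7) = -0.0813151, g(0.8) = 0.0466205
s_2 = 0.8000000 − 0.0466205·(0.8000000 − 0.7000000) / (0.0466205 − (-0.0813151)) = 0.8000000 − (0.0046620)/(0.1279356) = 0.7635594
g(0.7635594) = 0.0033452
s_3 = 0.7635594 − 0.0033452·(0.7635594 − 0.8000000) / (0.0033452 − 0.0466205) = 0.7635594 − (-0.0001219)/(-0.0432753) = 0.7607425
g(0.7607425) = -0.0001586
s_4 = 0.7607425 − (-0.0001586)·(0.7607425 − 0.7635594) / (-0.0001586 − 0.0033452) = 0.7607425 − (0.0000004)/(-0.0035038) = 0.7608700

0.76356, 0.76074, 0.76087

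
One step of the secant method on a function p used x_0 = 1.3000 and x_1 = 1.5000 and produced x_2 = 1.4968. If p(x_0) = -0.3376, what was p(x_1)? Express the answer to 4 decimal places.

0.0055

The secant line through (1.3000, -0.3376) and (1.5000, p(x_1)) crosses zero at x_2 = 1.4968.
So (1.3000, -0.3376), (1.5000, p(x_1)), (1.4968, 0) are collinear:
p(x_1) = -0.3376 · (1.5000 − 1.4968) / (1.3000 − 1.4968) = -0.3376 · (0.003200)/(-0.196800) = 0.005489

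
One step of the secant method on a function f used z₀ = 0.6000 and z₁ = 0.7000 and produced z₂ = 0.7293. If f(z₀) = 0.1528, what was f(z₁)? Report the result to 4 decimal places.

0.0346

The secant line through (0.6000, 0.1528) and (0.7000, f(z₁)) crosses zero at z₂ = 0.7293.
So (0.6000, 0.1528), (0.7000, f(z₁)), (0.7293, 0) are collinear:
f(z₁) = 0.1528 · (0.7000 − 0.7293) / (0.6000 − 0.7293) = 0.1528 · (-0.029300)/(-0.129300) = 0.034625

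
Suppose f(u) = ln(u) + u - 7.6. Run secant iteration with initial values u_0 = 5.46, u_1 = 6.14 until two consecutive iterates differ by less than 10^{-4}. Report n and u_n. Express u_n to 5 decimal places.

n = 4, u_n = 5.83596

f(5.46) = -0.4425512, f(6.14) = 0.3548247
u_2 = 6.1400000 − 0.3548247·(0.6800000)/(0.7973760) = 5.8374064;  |Δ| = 0.3025936
f(5.8374064) = 0.0016930
u_3 = 5.8374064 − 0.0016930·(-0.3025936)/(-0.3531317) = 5.8359557;  |Δ| = 0.0014507
f(5.8359557) = -0.0000063
u_4 = 5.8359557 − (-0.0000063)·(-0.0014507)/(-0.0016993) = 5.8359610;  |Δ| = 0.0000053
|u_4 − u_3| = 0.0000053 < 10^{-4}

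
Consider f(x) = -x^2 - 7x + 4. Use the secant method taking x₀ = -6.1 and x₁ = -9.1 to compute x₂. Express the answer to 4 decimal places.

f(-6.1) = 9.490000, f(-9.1) = -15.110000
x₂ = -9.100000 − (-15.110000)·(-9.100000 − (-6.100000)) / (-15.110000 − 9.490000) = -9.100000 − (45.330000)/(-24.600000) = -7.257317

-7.2573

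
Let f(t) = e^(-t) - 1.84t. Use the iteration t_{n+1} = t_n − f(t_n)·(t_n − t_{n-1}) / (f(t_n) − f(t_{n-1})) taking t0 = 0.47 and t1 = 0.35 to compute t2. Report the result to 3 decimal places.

f(0.47) = -0.23980, f(0.35) = 0.06069
t2 = 0.35000 − 0.06069·(0.35000 − 0.47000) / (0.06069 − (-0.23980)) = 0.35000 − (-0.00728)/(0.30049) = 0.37424

0.374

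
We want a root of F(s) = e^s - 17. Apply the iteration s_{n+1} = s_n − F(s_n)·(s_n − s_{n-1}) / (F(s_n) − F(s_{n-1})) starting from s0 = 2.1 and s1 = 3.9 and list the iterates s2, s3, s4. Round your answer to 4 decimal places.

2.4856, 2.6744, 2.8633

F(2.1) = -8.833830, F(3.9) = 32.402449
s2 = 3.900000 − 32.402449·(3.900000 − 2.100000) / (32.402449 − (-8.833830)) = 3.900000 − (58.324408)/(41.236279) = 2.485604
F(2.485604) = -4.991623
s3 = 2.485604 − (-4.991623)·(2.485604 − 3.900000) / (-4.991623 − 32.402449) = 2.485604 − (7.060129)/(-37.394072) = 2.674408
F(2.674408) = -2.496240
s4 = 2.674408 − (-2.496240)·(2.674408 − 2.485604) / (-2.496240 − (-4.991623)) = 2.674408 − (-0.471299)/(2.495383) = 2.863276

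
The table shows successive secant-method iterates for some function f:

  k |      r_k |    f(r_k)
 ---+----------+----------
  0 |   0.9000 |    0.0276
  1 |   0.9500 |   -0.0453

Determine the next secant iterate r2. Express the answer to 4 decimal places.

0.9189

r2 = 0.9500 − (-0.0453)·(0.9500 − 0.9000) / (-0.0453 − 0.0276)
   = 0.9500 − (-0.002265)/(-0.072900) = 0.918930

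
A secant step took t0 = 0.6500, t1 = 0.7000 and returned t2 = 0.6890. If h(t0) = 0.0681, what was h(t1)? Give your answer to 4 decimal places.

The secant line through (0.6500, 0.0681) and (0.7000, h(t1)) crosses zero at t2 = 0.6890.
So (0.6500, 0.0681), (0.7000, h(t1)), (0.6890, 0) are collinear:
h(t1) = 0.0681 · (0.7000 − 0.6890) / (0.6500 − 0.6890) = 0.0681 · (0.011000)/(-0.039000) = -0.019208

-0.0192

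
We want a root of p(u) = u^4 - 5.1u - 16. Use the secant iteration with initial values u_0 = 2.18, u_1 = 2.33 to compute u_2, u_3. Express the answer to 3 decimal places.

2.291, 2.294

p(2.18) = -4.53269, p(2.33) = 1.58996
u_2 = 2.33000 − 1.58996·(2.33000 − 2.18000) / (1.58996 − (-4.53269)) = 2.33000 − (0.23849)/(6.12265) = 2.29105
p(2.29105) = -0.13341
u_3 = 2.29105 − (-0.13341)·(2.29105 − 2.33000) / (-0.13341 − 1.58996) = 2.29105 − (0.00520)/(-1.72337) = 2.29406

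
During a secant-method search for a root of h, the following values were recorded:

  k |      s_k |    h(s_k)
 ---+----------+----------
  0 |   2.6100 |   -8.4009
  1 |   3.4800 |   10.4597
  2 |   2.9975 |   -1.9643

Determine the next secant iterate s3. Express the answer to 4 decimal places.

s3 = 2.9975 − (-1.9643)·(2.9975 − 3.4800) / (-1.9643 − 10.4597)
   = 2.9975 − (0.947775)/(-12.424000) = 3.073786

3.0738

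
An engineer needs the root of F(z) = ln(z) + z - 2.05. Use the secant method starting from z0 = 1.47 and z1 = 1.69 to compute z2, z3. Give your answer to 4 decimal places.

1.5892, 1.5877

F(1.47) = -0.194738, F(1.69) = 0.164729
z2 = 1.690000 − 0.164729·(1.690000 − 1.470000) / (0.164729 − (-0.194738)) = 1.690000 − (0.036240)/(0.359466) = 1.589183
F(1.589183) = 0.002403
z3 = 1.589183 − 0.002403·(1.589183 − 1.690000) / (0.002403 − 0.164729) = 1.589183 − (-0.000242)/(-0.162325) = 1.587691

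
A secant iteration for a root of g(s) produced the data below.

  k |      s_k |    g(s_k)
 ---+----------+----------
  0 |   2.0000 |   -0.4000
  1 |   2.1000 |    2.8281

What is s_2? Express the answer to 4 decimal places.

s_2 = 2.1000 − 2.8281·(2.1000 − 2.0000) / (2.8281 − (-0.4000))
   = 2.1000 − (0.282810)/(3.228100) = 2.012391

2.0124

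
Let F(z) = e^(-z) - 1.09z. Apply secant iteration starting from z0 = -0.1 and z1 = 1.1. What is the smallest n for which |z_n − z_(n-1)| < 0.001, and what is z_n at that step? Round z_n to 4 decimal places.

F(-0.1) = 1.214171, F(1.1) = -0.866129
z2 = 1.100000 − (-0.866129)·(1.200000)/(-2.080300) = 0.600382;  |Δ| = 0.499618
F(0.600382) = -0.105815
z3 = 0.600382 − (-0.105815)·(-0.499618)/(0.760314) = 0.530849;  |Δ| = 0.069533
F(0.530849) = 0.009480
z4 = 0.530849 − 0.009480·(-0.069533)/(0.115294) = 0.536566;  |Δ| = 0.005717
F(0.536566) = -0.000105
z5 = 0.536566 − (-0.000105)·(0.005717)/(-0.009584) = 0.536504;  |Δ| = 0.000062
|z5 − z4| = 0.000062 < 0.001

n = 5, z_n = 0.5365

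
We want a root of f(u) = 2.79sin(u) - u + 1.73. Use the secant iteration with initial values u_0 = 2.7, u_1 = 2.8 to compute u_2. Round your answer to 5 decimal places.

f(2.7) = 0.2223899, f(2.8) = -0.1353831
u_2 = 2.8000000 − (-0.1353831)·(2.8000000 − 2.7000000) / (-0.1353831 − 0.2223899) = 2.8000000 − (-0.0135383)/(-0.3577729) = 2.7621595

2.76216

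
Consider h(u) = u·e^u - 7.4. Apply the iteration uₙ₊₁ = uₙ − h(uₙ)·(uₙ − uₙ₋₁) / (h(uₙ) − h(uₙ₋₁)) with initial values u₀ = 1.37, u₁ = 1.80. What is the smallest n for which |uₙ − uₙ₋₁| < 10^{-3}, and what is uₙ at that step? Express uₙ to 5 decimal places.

n = 5, uₙ = 1.55805

h(1.37) = -2.0085695, h(1.80) = 3.4893654
u₂ = 1.8000000 − 3.4893654·(0.4300000)/(5.4979350) = 1.5270926;  |Δ| = 0.2729074
h(1.5270926) = -0.3680907
u₃ = 1.5270926 − (-0.3680907)·(-0.2729074)/(-3.8574561) = 1.5531343;  |Δ| = 0.0260417
h(1.5531343) = -0.0594828
u₄ = 1.5531343 − (-0.0594828)·(0.0260417)/(0.3086078) = 1.5581537;  |Δ| = 0.0050194
h(1.5581537) = 0.0012974
u₅ = 1.5581537 − 0.0012974·(0.0050194)/(0.0607803) = 1.5580466;  |Δ| = 0.0001071
|u₅ − u₄| = 0.0001071 < 10^{-3}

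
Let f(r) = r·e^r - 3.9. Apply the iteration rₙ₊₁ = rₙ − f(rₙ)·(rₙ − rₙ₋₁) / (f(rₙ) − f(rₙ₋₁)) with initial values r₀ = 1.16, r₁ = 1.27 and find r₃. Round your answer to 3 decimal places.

1.188

f(1.16) = -0.19968, f(1.27) = 0.62228
r₂ = 1.27000 − 0.62228·(1.27000 − 1.16000) / (0.62228 − (-0.19968)) = 1.27000 − (0.06845)/(0.82196) = 1.18672
f(1.18672) = -0.01191
r₃ = 1.18672 − (-0.01191)·(1.18672 − 1.27000) / (-0.01191 − 0.62228) = 1.18672 − (0.00099)/(-0.63420) = 1.18829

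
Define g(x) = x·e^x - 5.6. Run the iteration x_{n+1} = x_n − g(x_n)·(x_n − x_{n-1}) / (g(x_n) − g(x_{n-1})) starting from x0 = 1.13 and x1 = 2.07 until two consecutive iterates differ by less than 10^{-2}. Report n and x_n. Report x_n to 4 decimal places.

n = 5, x_n = 1.3919

g(1.13) = -2.101908, g(2.07) = 10.804384
x2 = 2.070000 − 10.804384·(0.940000)/(12.906292) = 1.283088;  |Δ| = 0.786912
g(1.283088) = -0.970925
x3 = 1.283088 − (-0.970925)·(-0.786912)/(-11.775309) = 1.347972;  |Δ| = 0.064884
g(1.347972) = -0.410833
x4 = 1.347972 − (-0.410833)·(0.064884)/(0.560092) = 1.395565;  |Δ| = 0.047593
g(1.395565) = 0.034254
x5 = 1.395565 − 0.034254·(0.047593)/(0.445087) = 1.391902;  |Δ| = 0.003663
|x5 − x4| = 0.003663 < 10^{-2}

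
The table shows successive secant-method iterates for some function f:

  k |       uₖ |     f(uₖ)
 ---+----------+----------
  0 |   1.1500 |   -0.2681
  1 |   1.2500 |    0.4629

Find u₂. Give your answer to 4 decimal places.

u₂ = 1.2500 − 0.4629·(1.2500 − 1.1500) / (0.4629 − (-0.2681))
   = 1.2500 − (0.046290)/(0.731000) = 1.186676

1.1867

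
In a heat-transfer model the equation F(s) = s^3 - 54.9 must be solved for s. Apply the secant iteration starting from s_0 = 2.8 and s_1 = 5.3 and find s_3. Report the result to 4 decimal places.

F(2.8) = -32.948000, F(5.3) = 93.977000
s_2 = 5.300000 − 93.977000·(5.300000 − 2.800000) / (93.977000 − (-32.948000)) = 5.300000 − (234.942500)/(126.925000) = 3.448966
F(3.448966) = -13.873288
s_3 = 3.448966 − (-13.873288)·(3.448966 − 5.300000) / (-13.873288 − 93.977000) = 3.448966 − (25.679929)/(-107.850288) = 3.687073

3.6871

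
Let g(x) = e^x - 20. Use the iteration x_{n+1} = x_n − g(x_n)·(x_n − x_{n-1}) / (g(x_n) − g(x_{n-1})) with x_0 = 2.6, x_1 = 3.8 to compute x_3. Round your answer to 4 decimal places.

g(2.6) = -6.536262, g(3.8) = 24.701184
x_2 = 3.800000 − 24.701184·(3.800000 − 2.600000) / (24.701184 − (-6.536262)) = 3.800000 − (29.641421)/(31.237446) = 2.851093
g(2.851093) = -2.693307
x_3 = 2.851093 − (-2.693307)·(2.851093 − 3.800000) / (-2.693307 − 24.701184) = 2.851093 − (2.555697)/(-27.394491) = 2.944386

2.9444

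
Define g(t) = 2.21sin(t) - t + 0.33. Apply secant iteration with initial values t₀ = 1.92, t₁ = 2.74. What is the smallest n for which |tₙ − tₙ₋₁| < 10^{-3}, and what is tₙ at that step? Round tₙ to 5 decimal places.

n = 5, tₙ = 2.16330

g(1.92) = 0.4866165, g(2.74) = -1.5461446
t₂ = 2.7400000 − (-1.5461446)·(0.8200000)/(-2.0327611) = 2.1162973;  |Δ| = 0.6237027
g(2.1162973) = 0.1029598
t₃ = 2.1162973 − 0.1029598·(-0.6237027)/(1.6491044) = 2.1552374;  |Δ| = 0.0389401
g(2.1552374) = 0.0179481
t₄ = 2.1552374 − 0.0179481·(0.0389401)/(-0.0850117) = 2.1634586;  |Δ| = 0.0082212
g(2.1634586) = -0.0003597
t₅ = 2.1634586 − (-0.0003597)·(0.0082212)/(-0.0183078) = 2.1632971;  |Δ| = 0.0001615
|t₅ − t₄| = 0.0001615 < 10^{-3}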